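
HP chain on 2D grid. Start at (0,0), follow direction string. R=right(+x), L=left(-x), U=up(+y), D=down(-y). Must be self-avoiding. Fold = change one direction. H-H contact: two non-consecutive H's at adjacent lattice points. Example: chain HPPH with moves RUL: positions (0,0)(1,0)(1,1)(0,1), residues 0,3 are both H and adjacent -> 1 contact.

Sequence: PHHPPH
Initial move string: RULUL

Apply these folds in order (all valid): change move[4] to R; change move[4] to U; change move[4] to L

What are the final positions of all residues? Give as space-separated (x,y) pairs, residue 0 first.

Initial moves: RULUL
Fold: move[4]->R => RULUR (positions: [(0, 0), (1, 0), (1, 1), (0, 1), (0, 2), (1, 2)])
Fold: move[4]->U => RULUU (positions: [(0, 0), (1, 0), (1, 1), (0, 1), (0, 2), (0, 3)])
Fold: move[4]->L => RULUL (positions: [(0, 0), (1, 0), (1, 1), (0, 1), (0, 2), (-1, 2)])

Answer: (0,0) (1,0) (1,1) (0,1) (0,2) (-1,2)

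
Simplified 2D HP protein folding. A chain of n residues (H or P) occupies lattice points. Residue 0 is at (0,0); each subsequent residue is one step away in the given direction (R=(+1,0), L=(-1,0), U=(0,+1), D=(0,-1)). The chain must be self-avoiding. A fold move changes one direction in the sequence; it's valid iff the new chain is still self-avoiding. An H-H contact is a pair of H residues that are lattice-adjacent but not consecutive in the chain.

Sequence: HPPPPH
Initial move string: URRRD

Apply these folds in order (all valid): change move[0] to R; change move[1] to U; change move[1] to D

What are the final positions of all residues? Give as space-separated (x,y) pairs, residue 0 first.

Answer: (0,0) (1,0) (1,-1) (2,-1) (3,-1) (3,-2)

Derivation:
Initial moves: URRRD
Fold: move[0]->R => RRRRD (positions: [(0, 0), (1, 0), (2, 0), (3, 0), (4, 0), (4, -1)])
Fold: move[1]->U => RURRD (positions: [(0, 0), (1, 0), (1, 1), (2, 1), (3, 1), (3, 0)])
Fold: move[1]->D => RDRRD (positions: [(0, 0), (1, 0), (1, -1), (2, -1), (3, -1), (3, -2)])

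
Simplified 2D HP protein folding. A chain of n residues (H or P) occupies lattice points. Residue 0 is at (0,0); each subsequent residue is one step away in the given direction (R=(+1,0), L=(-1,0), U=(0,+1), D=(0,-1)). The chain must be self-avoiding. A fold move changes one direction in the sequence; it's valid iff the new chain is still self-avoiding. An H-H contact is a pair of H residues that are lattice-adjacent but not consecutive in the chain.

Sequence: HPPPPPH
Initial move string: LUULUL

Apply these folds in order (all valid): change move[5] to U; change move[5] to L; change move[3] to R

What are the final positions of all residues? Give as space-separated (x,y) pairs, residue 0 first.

Answer: (0,0) (-1,0) (-1,1) (-1,2) (0,2) (0,3) (-1,3)

Derivation:
Initial moves: LUULUL
Fold: move[5]->U => LUULUU (positions: [(0, 0), (-1, 0), (-1, 1), (-1, 2), (-2, 2), (-2, 3), (-2, 4)])
Fold: move[5]->L => LUULUL (positions: [(0, 0), (-1, 0), (-1, 1), (-1, 2), (-2, 2), (-2, 3), (-3, 3)])
Fold: move[3]->R => LUURUL (positions: [(0, 0), (-1, 0), (-1, 1), (-1, 2), (0, 2), (0, 3), (-1, 3)])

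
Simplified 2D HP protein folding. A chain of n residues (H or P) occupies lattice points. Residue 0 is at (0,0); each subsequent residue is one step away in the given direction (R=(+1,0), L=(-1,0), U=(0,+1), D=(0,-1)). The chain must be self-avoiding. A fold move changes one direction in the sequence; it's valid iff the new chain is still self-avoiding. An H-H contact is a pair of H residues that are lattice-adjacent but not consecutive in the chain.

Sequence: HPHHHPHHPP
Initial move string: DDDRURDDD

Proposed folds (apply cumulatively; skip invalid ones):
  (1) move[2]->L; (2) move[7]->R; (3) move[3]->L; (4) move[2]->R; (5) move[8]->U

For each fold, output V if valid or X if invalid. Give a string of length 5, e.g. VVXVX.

Initial: DDDRURDDD -> [(0, 0), (0, -1), (0, -2), (0, -3), (1, -3), (1, -2), (2, -2), (2, -3), (2, -4), (2, -5)]
Fold 1: move[2]->L => DDLRURDDD INVALID (collision), skipped
Fold 2: move[7]->R => DDDRURDRD VALID
Fold 3: move[3]->L => DDDLURDRD INVALID (collision), skipped
Fold 4: move[2]->R => DDRRURDRD VALID
Fold 5: move[8]->U => DDRRURDRU VALID

Answer: XVXVV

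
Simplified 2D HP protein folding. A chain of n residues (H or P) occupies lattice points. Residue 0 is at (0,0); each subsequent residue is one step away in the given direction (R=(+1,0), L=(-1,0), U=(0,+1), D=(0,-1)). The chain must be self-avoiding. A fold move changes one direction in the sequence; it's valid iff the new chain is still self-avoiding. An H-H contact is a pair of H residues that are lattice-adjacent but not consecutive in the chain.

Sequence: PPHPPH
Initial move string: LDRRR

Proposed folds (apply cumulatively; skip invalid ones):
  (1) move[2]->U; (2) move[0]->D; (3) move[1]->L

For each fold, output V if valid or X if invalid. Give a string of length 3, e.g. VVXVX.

Initial: LDRRR -> [(0, 0), (-1, 0), (-1, -1), (0, -1), (1, -1), (2, -1)]
Fold 1: move[2]->U => LDURR INVALID (collision), skipped
Fold 2: move[0]->D => DDRRR VALID
Fold 3: move[1]->L => DLRRR INVALID (collision), skipped

Answer: XVX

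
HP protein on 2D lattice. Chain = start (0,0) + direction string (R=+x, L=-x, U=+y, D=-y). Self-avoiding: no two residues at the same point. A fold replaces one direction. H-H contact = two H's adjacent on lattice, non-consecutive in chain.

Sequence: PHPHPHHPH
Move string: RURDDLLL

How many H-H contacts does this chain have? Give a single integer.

Positions: [(0, 0), (1, 0), (1, 1), (2, 1), (2, 0), (2, -1), (1, -1), (0, -1), (-1, -1)]
H-H contact: residue 1 @(1,0) - residue 6 @(1, -1)

Answer: 1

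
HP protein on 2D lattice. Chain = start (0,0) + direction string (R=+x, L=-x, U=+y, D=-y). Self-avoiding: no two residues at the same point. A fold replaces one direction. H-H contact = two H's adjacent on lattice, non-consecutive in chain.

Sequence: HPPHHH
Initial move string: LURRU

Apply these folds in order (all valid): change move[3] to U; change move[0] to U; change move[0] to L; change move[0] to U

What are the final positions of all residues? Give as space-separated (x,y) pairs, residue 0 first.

Initial moves: LURRU
Fold: move[3]->U => LURUU (positions: [(0, 0), (-1, 0), (-1, 1), (0, 1), (0, 2), (0, 3)])
Fold: move[0]->U => UURUU (positions: [(0, 0), (0, 1), (0, 2), (1, 2), (1, 3), (1, 4)])
Fold: move[0]->L => LURUU (positions: [(0, 0), (-1, 0), (-1, 1), (0, 1), (0, 2), (0, 3)])
Fold: move[0]->U => UURUU (positions: [(0, 0), (0, 1), (0, 2), (1, 2), (1, 3), (1, 4)])

Answer: (0,0) (0,1) (0,2) (1,2) (1,3) (1,4)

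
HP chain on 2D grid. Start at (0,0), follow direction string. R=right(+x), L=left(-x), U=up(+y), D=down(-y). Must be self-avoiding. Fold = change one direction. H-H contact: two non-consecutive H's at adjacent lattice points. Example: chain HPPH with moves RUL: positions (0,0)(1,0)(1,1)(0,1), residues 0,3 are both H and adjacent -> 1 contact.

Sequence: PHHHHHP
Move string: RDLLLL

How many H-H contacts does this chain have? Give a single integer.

Answer: 0

Derivation:
Positions: [(0, 0), (1, 0), (1, -1), (0, -1), (-1, -1), (-2, -1), (-3, -1)]
No H-H contacts found.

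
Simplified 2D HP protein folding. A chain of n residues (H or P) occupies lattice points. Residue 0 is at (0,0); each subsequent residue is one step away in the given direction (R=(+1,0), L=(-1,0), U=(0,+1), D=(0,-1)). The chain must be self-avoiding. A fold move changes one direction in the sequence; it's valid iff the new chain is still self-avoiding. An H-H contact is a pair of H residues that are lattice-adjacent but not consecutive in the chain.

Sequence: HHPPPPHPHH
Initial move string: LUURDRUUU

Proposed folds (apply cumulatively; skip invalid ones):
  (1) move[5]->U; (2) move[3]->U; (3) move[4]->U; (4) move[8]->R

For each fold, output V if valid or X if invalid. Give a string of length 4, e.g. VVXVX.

Answer: XXVV

Derivation:
Initial: LUURDRUUU -> [(0, 0), (-1, 0), (-1, 1), (-1, 2), (0, 2), (0, 1), (1, 1), (1, 2), (1, 3), (1, 4)]
Fold 1: move[5]->U => LUURDUUUU INVALID (collision), skipped
Fold 2: move[3]->U => LUUUDRUUU INVALID (collision), skipped
Fold 3: move[4]->U => LUURURUUU VALID
Fold 4: move[8]->R => LUURURUUR VALID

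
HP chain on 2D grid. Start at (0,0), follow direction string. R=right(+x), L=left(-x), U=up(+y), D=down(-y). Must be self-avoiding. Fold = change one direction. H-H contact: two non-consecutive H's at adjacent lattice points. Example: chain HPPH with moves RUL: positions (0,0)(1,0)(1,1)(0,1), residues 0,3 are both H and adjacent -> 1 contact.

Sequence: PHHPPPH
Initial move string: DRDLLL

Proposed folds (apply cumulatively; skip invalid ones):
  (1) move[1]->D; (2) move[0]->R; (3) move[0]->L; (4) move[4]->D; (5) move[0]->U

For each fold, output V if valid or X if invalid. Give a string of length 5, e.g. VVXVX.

Answer: VVVVX

Derivation:
Initial: DRDLLL -> [(0, 0), (0, -1), (1, -1), (1, -2), (0, -2), (-1, -2), (-2, -2)]
Fold 1: move[1]->D => DDDLLL VALID
Fold 2: move[0]->R => RDDLLL VALID
Fold 3: move[0]->L => LDDLLL VALID
Fold 4: move[4]->D => LDDLDL VALID
Fold 5: move[0]->U => UDDLDL INVALID (collision), skipped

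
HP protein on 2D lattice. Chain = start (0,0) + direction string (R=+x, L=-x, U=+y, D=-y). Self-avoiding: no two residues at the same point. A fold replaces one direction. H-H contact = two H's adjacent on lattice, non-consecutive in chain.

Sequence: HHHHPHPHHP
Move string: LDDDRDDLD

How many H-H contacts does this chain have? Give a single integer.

Positions: [(0, 0), (-1, 0), (-1, -1), (-1, -2), (-1, -3), (0, -3), (0, -4), (0, -5), (-1, -5), (-1, -6)]
No H-H contacts found.

Answer: 0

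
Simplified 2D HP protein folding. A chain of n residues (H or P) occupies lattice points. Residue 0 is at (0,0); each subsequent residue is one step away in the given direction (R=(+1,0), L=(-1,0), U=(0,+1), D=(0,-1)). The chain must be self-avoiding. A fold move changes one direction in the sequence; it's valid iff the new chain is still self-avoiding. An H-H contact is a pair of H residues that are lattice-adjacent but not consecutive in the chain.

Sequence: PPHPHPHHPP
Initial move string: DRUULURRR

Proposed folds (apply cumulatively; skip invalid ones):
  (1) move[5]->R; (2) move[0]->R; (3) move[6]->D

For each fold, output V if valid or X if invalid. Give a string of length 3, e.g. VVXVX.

Answer: XVX

Derivation:
Initial: DRUULURRR -> [(0, 0), (0, -1), (1, -1), (1, 0), (1, 1), (0, 1), (0, 2), (1, 2), (2, 2), (3, 2)]
Fold 1: move[5]->R => DRUULRRRR INVALID (collision), skipped
Fold 2: move[0]->R => RRUULURRR VALID
Fold 3: move[6]->D => RRUULUDRR INVALID (collision), skipped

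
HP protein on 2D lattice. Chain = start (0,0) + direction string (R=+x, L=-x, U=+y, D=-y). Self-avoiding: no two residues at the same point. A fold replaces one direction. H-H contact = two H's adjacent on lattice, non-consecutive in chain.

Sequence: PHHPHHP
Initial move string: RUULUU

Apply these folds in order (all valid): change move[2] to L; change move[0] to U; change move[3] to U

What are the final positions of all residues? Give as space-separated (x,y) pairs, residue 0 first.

Initial moves: RUULUU
Fold: move[2]->L => RULLUU (positions: [(0, 0), (1, 0), (1, 1), (0, 1), (-1, 1), (-1, 2), (-1, 3)])
Fold: move[0]->U => UULLUU (positions: [(0, 0), (0, 1), (0, 2), (-1, 2), (-2, 2), (-2, 3), (-2, 4)])
Fold: move[3]->U => UULUUU (positions: [(0, 0), (0, 1), (0, 2), (-1, 2), (-1, 3), (-1, 4), (-1, 5)])

Answer: (0,0) (0,1) (0,2) (-1,2) (-1,3) (-1,4) (-1,5)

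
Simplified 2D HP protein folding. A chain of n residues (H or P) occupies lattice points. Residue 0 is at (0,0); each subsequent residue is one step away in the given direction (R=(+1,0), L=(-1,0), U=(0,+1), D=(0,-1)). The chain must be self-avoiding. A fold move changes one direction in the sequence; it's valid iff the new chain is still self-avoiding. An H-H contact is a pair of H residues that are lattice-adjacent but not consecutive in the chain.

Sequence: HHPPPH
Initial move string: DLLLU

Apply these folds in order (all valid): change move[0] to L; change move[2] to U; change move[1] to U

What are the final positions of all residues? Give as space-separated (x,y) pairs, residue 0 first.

Initial moves: DLLLU
Fold: move[0]->L => LLLLU (positions: [(0, 0), (-1, 0), (-2, 0), (-3, 0), (-4, 0), (-4, 1)])
Fold: move[2]->U => LLULU (positions: [(0, 0), (-1, 0), (-2, 0), (-2, 1), (-3, 1), (-3, 2)])
Fold: move[1]->U => LUULU (positions: [(0, 0), (-1, 0), (-1, 1), (-1, 2), (-2, 2), (-2, 3)])

Answer: (0,0) (-1,0) (-1,1) (-1,2) (-2,2) (-2,3)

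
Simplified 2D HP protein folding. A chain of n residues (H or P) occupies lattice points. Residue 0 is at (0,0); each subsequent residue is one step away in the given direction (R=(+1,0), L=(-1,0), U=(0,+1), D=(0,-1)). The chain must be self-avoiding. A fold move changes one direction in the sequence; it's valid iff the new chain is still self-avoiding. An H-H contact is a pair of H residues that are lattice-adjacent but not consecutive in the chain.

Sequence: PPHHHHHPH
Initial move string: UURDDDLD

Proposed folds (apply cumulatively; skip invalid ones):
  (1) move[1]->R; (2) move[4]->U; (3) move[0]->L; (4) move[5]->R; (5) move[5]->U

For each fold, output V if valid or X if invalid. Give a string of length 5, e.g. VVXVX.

Answer: VXXXX

Derivation:
Initial: UURDDDLD -> [(0, 0), (0, 1), (0, 2), (1, 2), (1, 1), (1, 0), (1, -1), (0, -1), (0, -2)]
Fold 1: move[1]->R => URRDDDLD VALID
Fold 2: move[4]->U => URRDUDLD INVALID (collision), skipped
Fold 3: move[0]->L => LRRDDDLD INVALID (collision), skipped
Fold 4: move[5]->R => URRDDRLD INVALID (collision), skipped
Fold 5: move[5]->U => URRDDULD INVALID (collision), skipped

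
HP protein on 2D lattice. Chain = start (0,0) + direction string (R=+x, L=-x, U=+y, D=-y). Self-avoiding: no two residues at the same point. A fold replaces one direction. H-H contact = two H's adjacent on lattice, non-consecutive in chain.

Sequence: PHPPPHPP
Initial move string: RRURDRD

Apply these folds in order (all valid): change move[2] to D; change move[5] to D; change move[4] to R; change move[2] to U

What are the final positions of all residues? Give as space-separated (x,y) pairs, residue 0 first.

Initial moves: RRURDRD
Fold: move[2]->D => RRDRDRD (positions: [(0, 0), (1, 0), (2, 0), (2, -1), (3, -1), (3, -2), (4, -2), (4, -3)])
Fold: move[5]->D => RRDRDDD (positions: [(0, 0), (1, 0), (2, 0), (2, -1), (3, -1), (3, -2), (3, -3), (3, -4)])
Fold: move[4]->R => RRDRRDD (positions: [(0, 0), (1, 0), (2, 0), (2, -1), (3, -1), (4, -1), (4, -2), (4, -3)])
Fold: move[2]->U => RRURRDD (positions: [(0, 0), (1, 0), (2, 0), (2, 1), (3, 1), (4, 1), (4, 0), (4, -1)])

Answer: (0,0) (1,0) (2,0) (2,1) (3,1) (4,1) (4,0) (4,-1)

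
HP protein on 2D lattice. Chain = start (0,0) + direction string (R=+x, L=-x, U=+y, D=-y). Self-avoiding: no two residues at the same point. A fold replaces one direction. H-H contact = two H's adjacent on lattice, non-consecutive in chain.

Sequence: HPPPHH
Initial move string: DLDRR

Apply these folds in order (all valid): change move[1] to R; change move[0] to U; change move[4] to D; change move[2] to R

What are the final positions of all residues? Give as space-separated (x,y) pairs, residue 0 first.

Answer: (0,0) (0,1) (1,1) (2,1) (3,1) (3,0)

Derivation:
Initial moves: DLDRR
Fold: move[1]->R => DRDRR (positions: [(0, 0), (0, -1), (1, -1), (1, -2), (2, -2), (3, -2)])
Fold: move[0]->U => URDRR (positions: [(0, 0), (0, 1), (1, 1), (1, 0), (2, 0), (3, 0)])
Fold: move[4]->D => URDRD (positions: [(0, 0), (0, 1), (1, 1), (1, 0), (2, 0), (2, -1)])
Fold: move[2]->R => URRRD (positions: [(0, 0), (0, 1), (1, 1), (2, 1), (3, 1), (3, 0)])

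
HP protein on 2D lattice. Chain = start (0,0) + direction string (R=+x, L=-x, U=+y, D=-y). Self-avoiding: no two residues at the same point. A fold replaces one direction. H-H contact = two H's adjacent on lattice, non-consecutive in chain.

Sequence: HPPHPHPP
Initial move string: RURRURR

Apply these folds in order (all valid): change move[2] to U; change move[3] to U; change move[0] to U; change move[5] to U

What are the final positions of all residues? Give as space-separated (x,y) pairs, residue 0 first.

Initial moves: RURRURR
Fold: move[2]->U => RUURURR (positions: [(0, 0), (1, 0), (1, 1), (1, 2), (2, 2), (2, 3), (3, 3), (4, 3)])
Fold: move[3]->U => RUUUURR (positions: [(0, 0), (1, 0), (1, 1), (1, 2), (1, 3), (1, 4), (2, 4), (3, 4)])
Fold: move[0]->U => UUUUURR (positions: [(0, 0), (0, 1), (0, 2), (0, 3), (0, 4), (0, 5), (1, 5), (2, 5)])
Fold: move[5]->U => UUUUUUR (positions: [(0, 0), (0, 1), (0, 2), (0, 3), (0, 4), (0, 5), (0, 6), (1, 6)])

Answer: (0,0) (0,1) (0,2) (0,3) (0,4) (0,5) (0,6) (1,6)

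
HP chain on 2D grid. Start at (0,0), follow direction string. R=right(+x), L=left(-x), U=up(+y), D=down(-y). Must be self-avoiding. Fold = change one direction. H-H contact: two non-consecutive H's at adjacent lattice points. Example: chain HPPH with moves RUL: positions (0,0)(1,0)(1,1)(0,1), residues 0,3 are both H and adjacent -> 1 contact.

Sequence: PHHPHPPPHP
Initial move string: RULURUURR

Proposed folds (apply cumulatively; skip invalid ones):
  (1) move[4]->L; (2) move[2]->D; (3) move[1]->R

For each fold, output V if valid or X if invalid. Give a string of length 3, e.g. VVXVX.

Initial: RULURUURR -> [(0, 0), (1, 0), (1, 1), (0, 1), (0, 2), (1, 2), (1, 3), (1, 4), (2, 4), (3, 4)]
Fold 1: move[4]->L => RULULUURR VALID
Fold 2: move[2]->D => RUDULUURR INVALID (collision), skipped
Fold 3: move[1]->R => RRLULUURR INVALID (collision), skipped

Answer: VXX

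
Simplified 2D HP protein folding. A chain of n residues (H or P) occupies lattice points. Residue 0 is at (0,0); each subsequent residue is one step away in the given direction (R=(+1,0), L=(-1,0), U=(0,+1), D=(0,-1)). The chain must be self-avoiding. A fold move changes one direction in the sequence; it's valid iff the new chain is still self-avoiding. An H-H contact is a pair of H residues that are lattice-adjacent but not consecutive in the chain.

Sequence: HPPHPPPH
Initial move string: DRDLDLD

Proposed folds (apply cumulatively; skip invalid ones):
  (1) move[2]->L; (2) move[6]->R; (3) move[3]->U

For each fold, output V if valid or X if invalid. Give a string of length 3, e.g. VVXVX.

Answer: XXX

Derivation:
Initial: DRDLDLD -> [(0, 0), (0, -1), (1, -1), (1, -2), (0, -2), (0, -3), (-1, -3), (-1, -4)]
Fold 1: move[2]->L => DRLLDLD INVALID (collision), skipped
Fold 2: move[6]->R => DRDLDLR INVALID (collision), skipped
Fold 3: move[3]->U => DRDUDLD INVALID (collision), skipped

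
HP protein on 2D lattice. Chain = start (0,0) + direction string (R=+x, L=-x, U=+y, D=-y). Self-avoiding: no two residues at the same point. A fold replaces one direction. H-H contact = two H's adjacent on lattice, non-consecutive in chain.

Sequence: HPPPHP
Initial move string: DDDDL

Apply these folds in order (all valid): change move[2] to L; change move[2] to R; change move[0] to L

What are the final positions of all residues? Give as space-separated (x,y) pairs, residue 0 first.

Answer: (0,0) (-1,0) (-1,-1) (0,-1) (0,-2) (-1,-2)

Derivation:
Initial moves: DDDDL
Fold: move[2]->L => DDLDL (positions: [(0, 0), (0, -1), (0, -2), (-1, -2), (-1, -3), (-2, -3)])
Fold: move[2]->R => DDRDL (positions: [(0, 0), (0, -1), (0, -2), (1, -2), (1, -3), (0, -3)])
Fold: move[0]->L => LDRDL (positions: [(0, 0), (-1, 0), (-1, -1), (0, -1), (0, -2), (-1, -2)])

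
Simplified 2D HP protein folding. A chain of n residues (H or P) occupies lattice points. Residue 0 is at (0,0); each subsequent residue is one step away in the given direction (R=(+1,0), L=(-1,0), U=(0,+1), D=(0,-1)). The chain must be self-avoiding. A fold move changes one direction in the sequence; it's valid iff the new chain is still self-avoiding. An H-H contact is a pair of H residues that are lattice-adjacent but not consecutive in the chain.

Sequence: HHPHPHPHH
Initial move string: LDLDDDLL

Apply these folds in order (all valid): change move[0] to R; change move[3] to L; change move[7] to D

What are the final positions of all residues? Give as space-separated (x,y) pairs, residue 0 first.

Answer: (0,0) (1,0) (1,-1) (0,-1) (-1,-1) (-1,-2) (-1,-3) (-2,-3) (-2,-4)

Derivation:
Initial moves: LDLDDDLL
Fold: move[0]->R => RDLDDDLL (positions: [(0, 0), (1, 0), (1, -1), (0, -1), (0, -2), (0, -3), (0, -4), (-1, -4), (-2, -4)])
Fold: move[3]->L => RDLLDDLL (positions: [(0, 0), (1, 0), (1, -1), (0, -1), (-1, -1), (-1, -2), (-1, -3), (-2, -3), (-3, -3)])
Fold: move[7]->D => RDLLDDLD (positions: [(0, 0), (1, 0), (1, -1), (0, -1), (-1, -1), (-1, -2), (-1, -3), (-2, -3), (-2, -4)])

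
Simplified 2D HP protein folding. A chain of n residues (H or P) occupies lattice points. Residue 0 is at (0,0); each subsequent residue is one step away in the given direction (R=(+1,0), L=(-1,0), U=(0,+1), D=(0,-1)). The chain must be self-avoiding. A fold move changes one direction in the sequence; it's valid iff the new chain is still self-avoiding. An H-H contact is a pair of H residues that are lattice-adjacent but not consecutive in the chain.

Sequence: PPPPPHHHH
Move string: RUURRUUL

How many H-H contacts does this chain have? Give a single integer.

Answer: 0

Derivation:
Positions: [(0, 0), (1, 0), (1, 1), (1, 2), (2, 2), (3, 2), (3, 3), (3, 4), (2, 4)]
No H-H contacts found.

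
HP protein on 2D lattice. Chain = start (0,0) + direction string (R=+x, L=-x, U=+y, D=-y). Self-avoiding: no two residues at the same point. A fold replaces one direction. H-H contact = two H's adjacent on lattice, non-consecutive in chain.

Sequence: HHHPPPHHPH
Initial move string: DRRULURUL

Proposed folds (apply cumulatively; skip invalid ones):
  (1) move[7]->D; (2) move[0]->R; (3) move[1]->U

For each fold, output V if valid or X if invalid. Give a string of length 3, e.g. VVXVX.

Answer: XVV

Derivation:
Initial: DRRULURUL -> [(0, 0), (0, -1), (1, -1), (2, -1), (2, 0), (1, 0), (1, 1), (2, 1), (2, 2), (1, 2)]
Fold 1: move[7]->D => DRRULURDL INVALID (collision), skipped
Fold 2: move[0]->R => RRRULURUL VALID
Fold 3: move[1]->U => RURULURUL VALID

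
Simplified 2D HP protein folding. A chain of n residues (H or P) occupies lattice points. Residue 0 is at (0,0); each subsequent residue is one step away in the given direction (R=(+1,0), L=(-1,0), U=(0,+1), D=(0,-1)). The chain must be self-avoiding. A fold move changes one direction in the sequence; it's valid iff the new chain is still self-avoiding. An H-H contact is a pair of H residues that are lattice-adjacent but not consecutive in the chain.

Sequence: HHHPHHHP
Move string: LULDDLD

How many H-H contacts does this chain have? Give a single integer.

Positions: [(0, 0), (-1, 0), (-1, 1), (-2, 1), (-2, 0), (-2, -1), (-3, -1), (-3, -2)]
H-H contact: residue 1 @(-1,0) - residue 4 @(-2, 0)

Answer: 1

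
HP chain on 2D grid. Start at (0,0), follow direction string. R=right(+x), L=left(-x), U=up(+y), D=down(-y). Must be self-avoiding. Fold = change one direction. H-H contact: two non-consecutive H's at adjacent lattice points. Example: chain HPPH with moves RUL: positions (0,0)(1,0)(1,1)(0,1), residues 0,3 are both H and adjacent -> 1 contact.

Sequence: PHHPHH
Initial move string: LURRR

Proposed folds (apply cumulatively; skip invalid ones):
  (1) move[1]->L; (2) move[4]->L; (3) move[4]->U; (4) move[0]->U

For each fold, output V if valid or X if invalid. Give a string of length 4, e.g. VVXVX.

Answer: XXVV

Derivation:
Initial: LURRR -> [(0, 0), (-1, 0), (-1, 1), (0, 1), (1, 1), (2, 1)]
Fold 1: move[1]->L => LLRRR INVALID (collision), skipped
Fold 2: move[4]->L => LURRL INVALID (collision), skipped
Fold 3: move[4]->U => LURRU VALID
Fold 4: move[0]->U => UURRU VALID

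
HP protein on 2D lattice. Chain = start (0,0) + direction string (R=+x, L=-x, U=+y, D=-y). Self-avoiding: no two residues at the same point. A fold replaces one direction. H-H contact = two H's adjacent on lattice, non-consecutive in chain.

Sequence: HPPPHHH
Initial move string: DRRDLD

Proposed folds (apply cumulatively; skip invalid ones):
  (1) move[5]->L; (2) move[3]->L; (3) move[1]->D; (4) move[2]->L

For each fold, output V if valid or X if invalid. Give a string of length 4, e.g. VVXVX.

Initial: DRRDLD -> [(0, 0), (0, -1), (1, -1), (2, -1), (2, -2), (1, -2), (1, -3)]
Fold 1: move[5]->L => DRRDLL VALID
Fold 2: move[3]->L => DRRLLL INVALID (collision), skipped
Fold 3: move[1]->D => DDRDLL VALID
Fold 4: move[2]->L => DDLDLL VALID

Answer: VXVV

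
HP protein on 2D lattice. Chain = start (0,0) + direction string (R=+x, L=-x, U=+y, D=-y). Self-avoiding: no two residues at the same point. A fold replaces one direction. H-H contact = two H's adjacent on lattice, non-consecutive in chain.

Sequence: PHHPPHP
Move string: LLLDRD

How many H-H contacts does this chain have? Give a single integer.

Positions: [(0, 0), (-1, 0), (-2, 0), (-3, 0), (-3, -1), (-2, -1), (-2, -2)]
H-H contact: residue 2 @(-2,0) - residue 5 @(-2, -1)

Answer: 1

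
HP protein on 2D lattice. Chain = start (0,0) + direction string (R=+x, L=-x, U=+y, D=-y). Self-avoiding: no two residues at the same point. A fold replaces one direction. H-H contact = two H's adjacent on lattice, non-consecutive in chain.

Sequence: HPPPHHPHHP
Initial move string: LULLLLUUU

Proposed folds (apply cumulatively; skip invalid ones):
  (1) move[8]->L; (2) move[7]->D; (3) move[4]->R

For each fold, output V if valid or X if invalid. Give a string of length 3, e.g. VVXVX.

Initial: LULLLLUUU -> [(0, 0), (-1, 0), (-1, 1), (-2, 1), (-3, 1), (-4, 1), (-5, 1), (-5, 2), (-5, 3), (-5, 4)]
Fold 1: move[8]->L => LULLLLUUL VALID
Fold 2: move[7]->D => LULLLLUDL INVALID (collision), skipped
Fold 3: move[4]->R => LULLRLUUL INVALID (collision), skipped

Answer: VXX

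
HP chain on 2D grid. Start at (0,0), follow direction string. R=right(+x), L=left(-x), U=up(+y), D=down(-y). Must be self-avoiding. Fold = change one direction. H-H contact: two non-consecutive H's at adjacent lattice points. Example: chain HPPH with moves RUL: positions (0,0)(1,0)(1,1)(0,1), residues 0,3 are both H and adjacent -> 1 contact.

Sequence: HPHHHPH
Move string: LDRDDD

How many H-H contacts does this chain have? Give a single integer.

Positions: [(0, 0), (-1, 0), (-1, -1), (0, -1), (0, -2), (0, -3), (0, -4)]
H-H contact: residue 0 @(0,0) - residue 3 @(0, -1)

Answer: 1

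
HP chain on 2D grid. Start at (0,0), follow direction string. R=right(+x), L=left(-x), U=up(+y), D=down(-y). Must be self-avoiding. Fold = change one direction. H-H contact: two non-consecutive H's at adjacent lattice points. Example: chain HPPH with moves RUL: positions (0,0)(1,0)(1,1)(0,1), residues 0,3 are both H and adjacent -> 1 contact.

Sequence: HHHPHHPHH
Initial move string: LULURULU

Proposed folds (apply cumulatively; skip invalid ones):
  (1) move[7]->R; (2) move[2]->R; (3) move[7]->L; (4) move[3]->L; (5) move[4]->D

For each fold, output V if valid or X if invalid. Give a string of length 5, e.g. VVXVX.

Initial: LULURULU -> [(0, 0), (-1, 0), (-1, 1), (-2, 1), (-2, 2), (-1, 2), (-1, 3), (-2, 3), (-2, 4)]
Fold 1: move[7]->R => LULURULR INVALID (collision), skipped
Fold 2: move[2]->R => LURURULU VALID
Fold 3: move[7]->L => LURURULL VALID
Fold 4: move[3]->L => LURLRULL INVALID (collision), skipped
Fold 5: move[4]->D => LURUDULL INVALID (collision), skipped

Answer: XVVXX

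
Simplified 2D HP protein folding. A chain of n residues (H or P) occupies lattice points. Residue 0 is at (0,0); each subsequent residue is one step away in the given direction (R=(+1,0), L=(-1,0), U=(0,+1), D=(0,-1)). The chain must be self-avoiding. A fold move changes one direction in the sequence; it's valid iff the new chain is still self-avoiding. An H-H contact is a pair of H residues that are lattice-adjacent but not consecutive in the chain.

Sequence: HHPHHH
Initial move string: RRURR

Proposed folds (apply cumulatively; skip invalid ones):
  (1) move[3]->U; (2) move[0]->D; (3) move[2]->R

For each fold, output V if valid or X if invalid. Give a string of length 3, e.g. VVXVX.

Initial: RRURR -> [(0, 0), (1, 0), (2, 0), (2, 1), (3, 1), (4, 1)]
Fold 1: move[3]->U => RRUUR VALID
Fold 2: move[0]->D => DRUUR VALID
Fold 3: move[2]->R => DRRUR VALID

Answer: VVV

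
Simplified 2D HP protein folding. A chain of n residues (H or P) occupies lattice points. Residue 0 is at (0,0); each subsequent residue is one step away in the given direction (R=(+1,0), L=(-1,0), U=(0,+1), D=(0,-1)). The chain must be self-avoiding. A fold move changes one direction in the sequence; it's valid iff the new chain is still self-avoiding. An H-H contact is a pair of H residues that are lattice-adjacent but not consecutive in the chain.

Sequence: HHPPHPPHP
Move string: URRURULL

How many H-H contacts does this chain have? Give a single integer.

Answer: 1

Derivation:
Positions: [(0, 0), (0, 1), (1, 1), (2, 1), (2, 2), (3, 2), (3, 3), (2, 3), (1, 3)]
H-H contact: residue 4 @(2,2) - residue 7 @(2, 3)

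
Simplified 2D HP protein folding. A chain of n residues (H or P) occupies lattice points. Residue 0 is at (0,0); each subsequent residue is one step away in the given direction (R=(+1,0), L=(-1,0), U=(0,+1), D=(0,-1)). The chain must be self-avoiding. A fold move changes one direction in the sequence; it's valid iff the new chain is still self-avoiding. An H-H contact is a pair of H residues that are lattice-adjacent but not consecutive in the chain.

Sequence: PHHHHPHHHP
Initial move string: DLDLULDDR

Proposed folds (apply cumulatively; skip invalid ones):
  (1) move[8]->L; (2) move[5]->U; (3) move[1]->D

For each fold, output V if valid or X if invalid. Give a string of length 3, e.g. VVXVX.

Answer: VXV

Derivation:
Initial: DLDLULDDR -> [(0, 0), (0, -1), (-1, -1), (-1, -2), (-2, -2), (-2, -1), (-3, -1), (-3, -2), (-3, -3), (-2, -3)]
Fold 1: move[8]->L => DLDLULDDL VALID
Fold 2: move[5]->U => DLDLUUDDL INVALID (collision), skipped
Fold 3: move[1]->D => DDDLULDDL VALID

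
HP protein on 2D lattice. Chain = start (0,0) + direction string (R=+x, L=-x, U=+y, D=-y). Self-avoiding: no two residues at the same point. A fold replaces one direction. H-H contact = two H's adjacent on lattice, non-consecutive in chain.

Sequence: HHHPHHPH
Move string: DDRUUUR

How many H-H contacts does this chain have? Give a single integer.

Positions: [(0, 0), (0, -1), (0, -2), (1, -2), (1, -1), (1, 0), (1, 1), (2, 1)]
H-H contact: residue 0 @(0,0) - residue 5 @(1, 0)
H-H contact: residue 1 @(0,-1) - residue 4 @(1, -1)

Answer: 2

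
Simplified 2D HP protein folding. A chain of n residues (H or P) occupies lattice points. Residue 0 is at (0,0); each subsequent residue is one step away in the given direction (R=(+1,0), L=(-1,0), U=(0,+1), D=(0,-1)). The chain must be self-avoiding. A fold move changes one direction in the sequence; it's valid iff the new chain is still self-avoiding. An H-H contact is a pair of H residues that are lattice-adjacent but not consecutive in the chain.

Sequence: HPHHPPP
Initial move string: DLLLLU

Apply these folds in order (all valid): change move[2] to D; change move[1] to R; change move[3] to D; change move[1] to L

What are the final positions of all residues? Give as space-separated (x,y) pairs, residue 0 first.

Initial moves: DLLLLU
Fold: move[2]->D => DLDLLU (positions: [(0, 0), (0, -1), (-1, -1), (-1, -2), (-2, -2), (-3, -2), (-3, -1)])
Fold: move[1]->R => DRDLLU (positions: [(0, 0), (0, -1), (1, -1), (1, -2), (0, -2), (-1, -2), (-1, -1)])
Fold: move[3]->D => DRDDLU (positions: [(0, 0), (0, -1), (1, -1), (1, -2), (1, -3), (0, -3), (0, -2)])
Fold: move[1]->L => DLDDLU (positions: [(0, 0), (0, -1), (-1, -1), (-1, -2), (-1, -3), (-2, -3), (-2, -2)])

Answer: (0,0) (0,-1) (-1,-1) (-1,-2) (-1,-3) (-2,-3) (-2,-2)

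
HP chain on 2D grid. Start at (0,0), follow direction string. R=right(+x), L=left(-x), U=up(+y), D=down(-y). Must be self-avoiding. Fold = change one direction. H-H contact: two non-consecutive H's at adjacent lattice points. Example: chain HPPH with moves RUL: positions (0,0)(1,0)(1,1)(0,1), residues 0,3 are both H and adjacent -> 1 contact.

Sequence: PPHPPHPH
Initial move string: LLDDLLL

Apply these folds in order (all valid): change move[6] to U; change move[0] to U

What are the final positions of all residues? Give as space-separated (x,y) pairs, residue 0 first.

Initial moves: LLDDLLL
Fold: move[6]->U => LLDDLLU (positions: [(0, 0), (-1, 0), (-2, 0), (-2, -1), (-2, -2), (-3, -2), (-4, -2), (-4, -1)])
Fold: move[0]->U => ULDDLLU (positions: [(0, 0), (0, 1), (-1, 1), (-1, 0), (-1, -1), (-2, -1), (-3, -1), (-3, 0)])

Answer: (0,0) (0,1) (-1,1) (-1,0) (-1,-1) (-2,-1) (-3,-1) (-3,0)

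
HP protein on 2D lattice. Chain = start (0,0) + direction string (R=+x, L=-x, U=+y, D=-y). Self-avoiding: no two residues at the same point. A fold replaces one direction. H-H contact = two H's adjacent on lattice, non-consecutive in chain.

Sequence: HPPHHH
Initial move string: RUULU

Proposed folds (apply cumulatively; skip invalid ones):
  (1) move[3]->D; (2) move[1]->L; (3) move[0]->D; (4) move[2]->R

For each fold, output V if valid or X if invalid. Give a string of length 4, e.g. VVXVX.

Answer: XXXX

Derivation:
Initial: RUULU -> [(0, 0), (1, 0), (1, 1), (1, 2), (0, 2), (0, 3)]
Fold 1: move[3]->D => RUUDU INVALID (collision), skipped
Fold 2: move[1]->L => RLULU INVALID (collision), skipped
Fold 3: move[0]->D => DUULU INVALID (collision), skipped
Fold 4: move[2]->R => RURLU INVALID (collision), skipped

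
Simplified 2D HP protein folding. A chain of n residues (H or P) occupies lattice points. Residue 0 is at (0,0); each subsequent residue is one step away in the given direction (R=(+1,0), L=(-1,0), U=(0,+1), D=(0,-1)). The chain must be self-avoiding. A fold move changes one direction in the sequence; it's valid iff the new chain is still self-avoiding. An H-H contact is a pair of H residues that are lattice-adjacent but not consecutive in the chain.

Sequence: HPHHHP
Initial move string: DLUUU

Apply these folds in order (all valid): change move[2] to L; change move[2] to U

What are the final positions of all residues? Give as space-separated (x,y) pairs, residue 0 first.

Initial moves: DLUUU
Fold: move[2]->L => DLLUU (positions: [(0, 0), (0, -1), (-1, -1), (-2, -1), (-2, 0), (-2, 1)])
Fold: move[2]->U => DLUUU (positions: [(0, 0), (0, -1), (-1, -1), (-1, 0), (-1, 1), (-1, 2)])

Answer: (0,0) (0,-1) (-1,-1) (-1,0) (-1,1) (-1,2)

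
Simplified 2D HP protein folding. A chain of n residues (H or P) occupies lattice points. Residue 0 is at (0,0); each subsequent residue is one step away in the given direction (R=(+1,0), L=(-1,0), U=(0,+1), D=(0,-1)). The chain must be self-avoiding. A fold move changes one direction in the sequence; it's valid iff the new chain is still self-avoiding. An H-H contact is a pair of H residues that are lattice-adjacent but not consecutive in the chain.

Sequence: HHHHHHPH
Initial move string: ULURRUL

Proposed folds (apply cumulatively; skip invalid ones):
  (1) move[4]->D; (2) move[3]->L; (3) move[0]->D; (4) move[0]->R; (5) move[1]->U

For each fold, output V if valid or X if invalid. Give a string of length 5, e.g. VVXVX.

Answer: XXXXV

Derivation:
Initial: ULURRUL -> [(0, 0), (0, 1), (-1, 1), (-1, 2), (0, 2), (1, 2), (1, 3), (0, 3)]
Fold 1: move[4]->D => ULURDUL INVALID (collision), skipped
Fold 2: move[3]->L => ULULRUL INVALID (collision), skipped
Fold 3: move[0]->D => DLURRUL INVALID (collision), skipped
Fold 4: move[0]->R => RLURRUL INVALID (collision), skipped
Fold 5: move[1]->U => UUURRUL VALID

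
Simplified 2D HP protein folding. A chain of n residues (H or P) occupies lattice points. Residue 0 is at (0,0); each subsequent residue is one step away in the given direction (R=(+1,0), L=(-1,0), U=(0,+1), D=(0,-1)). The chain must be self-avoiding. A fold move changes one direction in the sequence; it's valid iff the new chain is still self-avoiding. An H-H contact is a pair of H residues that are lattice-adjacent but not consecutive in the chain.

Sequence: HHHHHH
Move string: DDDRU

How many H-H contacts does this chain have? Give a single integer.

Positions: [(0, 0), (0, -1), (0, -2), (0, -3), (1, -3), (1, -2)]
H-H contact: residue 2 @(0,-2) - residue 5 @(1, -2)

Answer: 1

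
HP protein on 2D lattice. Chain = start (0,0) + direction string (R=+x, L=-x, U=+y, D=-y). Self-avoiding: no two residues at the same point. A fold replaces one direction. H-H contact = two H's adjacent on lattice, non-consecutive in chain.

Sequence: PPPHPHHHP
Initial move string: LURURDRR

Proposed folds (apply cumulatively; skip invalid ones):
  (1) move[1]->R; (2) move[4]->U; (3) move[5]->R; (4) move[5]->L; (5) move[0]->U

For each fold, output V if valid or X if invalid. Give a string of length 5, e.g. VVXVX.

Answer: XXVXV

Derivation:
Initial: LURURDRR -> [(0, 0), (-1, 0), (-1, 1), (0, 1), (0, 2), (1, 2), (1, 1), (2, 1), (3, 1)]
Fold 1: move[1]->R => LRRURDRR INVALID (collision), skipped
Fold 2: move[4]->U => LURUUDRR INVALID (collision), skipped
Fold 3: move[5]->R => LURURRRR VALID
Fold 4: move[5]->L => LURURLRR INVALID (collision), skipped
Fold 5: move[0]->U => UURURRRR VALID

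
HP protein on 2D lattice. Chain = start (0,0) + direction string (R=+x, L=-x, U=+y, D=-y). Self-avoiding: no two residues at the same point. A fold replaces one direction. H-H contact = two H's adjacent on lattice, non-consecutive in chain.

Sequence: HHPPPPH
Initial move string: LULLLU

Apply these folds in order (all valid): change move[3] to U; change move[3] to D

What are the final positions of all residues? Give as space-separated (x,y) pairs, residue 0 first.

Initial moves: LULLLU
Fold: move[3]->U => LULULU (positions: [(0, 0), (-1, 0), (-1, 1), (-2, 1), (-2, 2), (-3, 2), (-3, 3)])
Fold: move[3]->D => LULDLU (positions: [(0, 0), (-1, 0), (-1, 1), (-2, 1), (-2, 0), (-3, 0), (-3, 1)])

Answer: (0,0) (-1,0) (-1,1) (-2,1) (-2,0) (-3,0) (-3,1)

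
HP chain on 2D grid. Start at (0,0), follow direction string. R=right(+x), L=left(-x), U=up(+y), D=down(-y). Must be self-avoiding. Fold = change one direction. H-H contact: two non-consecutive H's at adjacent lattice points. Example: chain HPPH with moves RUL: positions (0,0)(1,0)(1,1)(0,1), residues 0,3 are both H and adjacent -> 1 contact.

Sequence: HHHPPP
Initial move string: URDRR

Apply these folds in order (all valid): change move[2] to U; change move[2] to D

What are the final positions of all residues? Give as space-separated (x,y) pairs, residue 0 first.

Initial moves: URDRR
Fold: move[2]->U => URURR (positions: [(0, 0), (0, 1), (1, 1), (1, 2), (2, 2), (3, 2)])
Fold: move[2]->D => URDRR (positions: [(0, 0), (0, 1), (1, 1), (1, 0), (2, 0), (3, 0)])

Answer: (0,0) (0,1) (1,1) (1,0) (2,0) (3,0)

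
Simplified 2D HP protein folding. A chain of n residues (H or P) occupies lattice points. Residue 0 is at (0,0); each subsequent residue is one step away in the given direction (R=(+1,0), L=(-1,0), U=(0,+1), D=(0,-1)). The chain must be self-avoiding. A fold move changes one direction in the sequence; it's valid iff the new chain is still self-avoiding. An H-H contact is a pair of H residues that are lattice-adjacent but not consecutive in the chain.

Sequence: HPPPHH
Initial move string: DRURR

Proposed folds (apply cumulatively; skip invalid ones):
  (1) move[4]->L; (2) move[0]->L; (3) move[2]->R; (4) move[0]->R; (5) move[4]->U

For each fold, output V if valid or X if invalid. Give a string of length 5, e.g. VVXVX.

Answer: XXVVV

Derivation:
Initial: DRURR -> [(0, 0), (0, -1), (1, -1), (1, 0), (2, 0), (3, 0)]
Fold 1: move[4]->L => DRURL INVALID (collision), skipped
Fold 2: move[0]->L => LRURR INVALID (collision), skipped
Fold 3: move[2]->R => DRRRR VALID
Fold 4: move[0]->R => RRRRR VALID
Fold 5: move[4]->U => RRRRU VALID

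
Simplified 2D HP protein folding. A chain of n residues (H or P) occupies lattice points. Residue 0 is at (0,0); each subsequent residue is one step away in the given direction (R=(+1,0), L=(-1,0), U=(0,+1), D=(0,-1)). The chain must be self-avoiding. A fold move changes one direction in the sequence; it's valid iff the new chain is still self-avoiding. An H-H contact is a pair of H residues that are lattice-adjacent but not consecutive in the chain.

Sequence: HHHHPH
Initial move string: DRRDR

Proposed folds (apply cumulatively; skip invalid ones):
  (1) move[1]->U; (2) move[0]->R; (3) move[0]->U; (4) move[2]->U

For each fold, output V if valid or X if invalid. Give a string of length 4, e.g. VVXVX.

Initial: DRRDR -> [(0, 0), (0, -1), (1, -1), (2, -1), (2, -2), (3, -2)]
Fold 1: move[1]->U => DURDR INVALID (collision), skipped
Fold 2: move[0]->R => RRRDR VALID
Fold 3: move[0]->U => URRDR VALID
Fold 4: move[2]->U => URUDR INVALID (collision), skipped

Answer: XVVX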